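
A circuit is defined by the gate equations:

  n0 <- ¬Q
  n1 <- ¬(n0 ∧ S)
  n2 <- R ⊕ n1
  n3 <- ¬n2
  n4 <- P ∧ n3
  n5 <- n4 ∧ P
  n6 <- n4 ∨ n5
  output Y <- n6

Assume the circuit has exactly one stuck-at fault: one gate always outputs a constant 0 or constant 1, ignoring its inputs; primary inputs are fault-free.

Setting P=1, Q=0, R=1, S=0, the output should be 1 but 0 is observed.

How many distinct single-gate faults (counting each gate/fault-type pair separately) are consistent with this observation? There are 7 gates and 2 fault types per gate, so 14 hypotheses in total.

Fault-free: n0=1, n1=1, n2=0, n3=1, n4=1, n5=1, n6=1 → 1. Observed 0.
  n0 stuck-at-0: output 1 ✗
  n0 stuck-at-1: output 1 ✗
  n1 stuck-at-0: output 0 ✓
  n1 stuck-at-1: output 1 ✗
  n2 stuck-at-0: output 1 ✗
  n2 stuck-at-1: output 0 ✓
  n3 stuck-at-0: output 0 ✓
  n3 stuck-at-1: output 1 ✗
  n4 stuck-at-0: output 0 ✓
  n4 stuck-at-1: output 1 ✗
  n5 stuck-at-0: output 1 ✗
  n5 stuck-at-1: output 1 ✗
  n6 stuck-at-0: output 0 ✓
  n6 stuck-at-1: output 1 ✗
Consistent faults: {n1 stuck-at-0, n2 stuck-at-1, n3 stuck-at-0, n4 stuck-at-0, n6 stuck-at-0} — 5 in all.

5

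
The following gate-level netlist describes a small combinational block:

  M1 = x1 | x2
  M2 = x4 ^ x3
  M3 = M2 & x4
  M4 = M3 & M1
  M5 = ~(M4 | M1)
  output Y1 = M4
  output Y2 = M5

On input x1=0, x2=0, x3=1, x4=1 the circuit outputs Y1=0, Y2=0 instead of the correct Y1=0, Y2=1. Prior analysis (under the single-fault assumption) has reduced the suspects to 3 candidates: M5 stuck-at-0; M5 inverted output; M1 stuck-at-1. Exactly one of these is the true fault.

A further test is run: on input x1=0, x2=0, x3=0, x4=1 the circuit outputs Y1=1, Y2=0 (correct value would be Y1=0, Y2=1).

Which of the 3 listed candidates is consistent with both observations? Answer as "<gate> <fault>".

Evaluate each candidate on input x1=0, x2=0, x3=0, x4=1:
  M5 stuck-at-0: M1=0, M2=1, M3=1, M4=0, M5=0 [stuck-at-0] → Y1=0, Y2=0 — eliminated
  M5 inverted output: M1=0, M2=1, M3=1, M4=0, M5=0 [inverted output] → Y1=0, Y2=0 — eliminated
  M1 stuck-at-1: M1=1 [stuck-at-1], M2=1, M3=1, M4=1, M5=0 → Y1=1, Y2=0 — matches
Only M1 stuck-at-1 reproduces the observed Y1=1, Y2=0.

M1 stuck-at-1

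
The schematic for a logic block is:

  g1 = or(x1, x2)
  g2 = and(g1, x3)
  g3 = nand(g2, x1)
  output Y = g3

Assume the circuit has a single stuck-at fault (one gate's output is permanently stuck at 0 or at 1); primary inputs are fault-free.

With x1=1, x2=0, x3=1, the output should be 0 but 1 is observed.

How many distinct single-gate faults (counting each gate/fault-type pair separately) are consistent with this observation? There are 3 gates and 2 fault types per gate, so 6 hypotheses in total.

3

Fault-free: g1=1, g2=1, g3=0 → 0. Observed 1.
  g1 stuck-at-0: output 1 ✓
  g1 stuck-at-1: output 0 ✗
  g2 stuck-at-0: output 1 ✓
  g2 stuck-at-1: output 0 ✗
  g3 stuck-at-0: output 0 ✗
  g3 stuck-at-1: output 1 ✓
Consistent faults: {g1 stuck-at-0, g2 stuck-at-0, g3 stuck-at-1} — 3 in all.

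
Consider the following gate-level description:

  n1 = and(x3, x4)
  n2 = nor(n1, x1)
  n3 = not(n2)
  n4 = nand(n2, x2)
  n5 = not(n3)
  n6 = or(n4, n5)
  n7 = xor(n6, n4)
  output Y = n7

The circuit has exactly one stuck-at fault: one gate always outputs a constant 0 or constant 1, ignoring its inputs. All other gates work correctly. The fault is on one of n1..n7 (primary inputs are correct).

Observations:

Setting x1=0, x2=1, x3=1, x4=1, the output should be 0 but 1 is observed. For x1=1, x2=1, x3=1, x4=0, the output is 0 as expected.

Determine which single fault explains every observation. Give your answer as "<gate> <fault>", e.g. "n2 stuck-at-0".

Fault-free values for test 1 (x1=0, x2=1, x3=1, x4=1): n1=1, n2=0, n3=1, n4=1, n5=0, n6=1, n7=0, giving Y=0. Observed 1.
Test 1: faults giving observed 1 are {n1 stuck-at-0, n2 stuck-at-1, n6 stuck-at-0, n7 stuck-at-1}.
Test 2 (x1=1, x2=1, x3=1, x4=0): fault-free n1=0, n2=0, n3=1, n4=1, n5=0, n6=1, n7=0 → 0; observed 0. Eliminates n2 stuck-at-1, n6 stuck-at-0, n7 stuck-at-1.
Only n1 stuck-at-0 is consistent with every test.

n1 stuck-at-0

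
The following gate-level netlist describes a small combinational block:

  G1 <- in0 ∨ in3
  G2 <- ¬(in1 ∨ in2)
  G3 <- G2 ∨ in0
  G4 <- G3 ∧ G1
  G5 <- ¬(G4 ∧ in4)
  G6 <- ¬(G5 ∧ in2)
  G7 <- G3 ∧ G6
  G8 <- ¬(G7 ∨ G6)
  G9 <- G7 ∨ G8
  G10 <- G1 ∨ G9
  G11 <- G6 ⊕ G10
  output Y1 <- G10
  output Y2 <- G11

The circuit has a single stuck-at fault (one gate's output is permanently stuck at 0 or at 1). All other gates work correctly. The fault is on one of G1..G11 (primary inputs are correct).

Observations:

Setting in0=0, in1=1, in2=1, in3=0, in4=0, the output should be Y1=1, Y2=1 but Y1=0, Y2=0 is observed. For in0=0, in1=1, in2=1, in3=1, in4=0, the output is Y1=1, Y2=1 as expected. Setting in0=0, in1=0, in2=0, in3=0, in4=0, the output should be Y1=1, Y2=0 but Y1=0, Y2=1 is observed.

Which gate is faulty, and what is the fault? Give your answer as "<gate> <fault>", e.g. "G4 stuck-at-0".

G9 stuck-at-0

Fault-free values for test 1 (in0=0, in1=1, in2=1, in3=0, in4=0): G1=0, G2=0, G3=0, G4=0, G5=1, G6=0, G7=0, G8=1, G9=1, G10=1, G11=1, giving Y1=1, Y2=1. Observed Y1=0, Y2=0.
Test 1: faults giving observed Y1=0, Y2=0 are {G8 stuck-at-0, G9 stuck-at-0, G10 stuck-at-0}.
Test 2 (in0=0, in1=1, in2=1, in3=1, in4=0): fault-free G1=1, G2=0, G3=0, G4=0, G5=1, G6=0, G7=0, G8=1, G9=1, G10=1, G11=1 → Y1=1, Y2=1; observed Y1=1, Y2=1. Eliminates G10 stuck-at-0.
Test 3 (in0=0, in1=0, in2=0, in3=0, in4=0): fault-free G1=0, G2=1, G3=1, G4=0, G5=1, G6=1, G7=1, G8=0, G9=1, G10=1, G11=0 → Y1=1, Y2=0; observed Y1=0, Y2=1. Eliminates G8 stuck-at-0.
Only G9 stuck-at-0 is consistent with every test.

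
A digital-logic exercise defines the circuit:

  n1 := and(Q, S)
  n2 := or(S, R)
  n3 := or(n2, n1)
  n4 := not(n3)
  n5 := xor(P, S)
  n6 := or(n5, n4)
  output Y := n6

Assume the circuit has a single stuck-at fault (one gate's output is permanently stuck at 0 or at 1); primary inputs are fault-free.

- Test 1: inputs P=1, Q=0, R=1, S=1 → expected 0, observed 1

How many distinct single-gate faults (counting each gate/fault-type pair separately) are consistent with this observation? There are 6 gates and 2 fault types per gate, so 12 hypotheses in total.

Fault-free: n1=0, n2=1, n3=1, n4=0, n5=0, n6=0 → 0. Observed 1.
  n1 stuck-at-0: output 0 ✗
  n1 stuck-at-1: output 0 ✗
  n2 stuck-at-0: output 1 ✓
  n2 stuck-at-1: output 0 ✗
  n3 stuck-at-0: output 1 ✓
  n3 stuck-at-1: output 0 ✗
  n4 stuck-at-0: output 0 ✗
  n4 stuck-at-1: output 1 ✓
  n5 stuck-at-0: output 0 ✗
  n5 stuck-at-1: output 1 ✓
  n6 stuck-at-0: output 0 ✗
  n6 stuck-at-1: output 1 ✓
Consistent faults: {n2 stuck-at-0, n3 stuck-at-0, n4 stuck-at-1, n5 stuck-at-1, n6 stuck-at-1} — 5 in all.

5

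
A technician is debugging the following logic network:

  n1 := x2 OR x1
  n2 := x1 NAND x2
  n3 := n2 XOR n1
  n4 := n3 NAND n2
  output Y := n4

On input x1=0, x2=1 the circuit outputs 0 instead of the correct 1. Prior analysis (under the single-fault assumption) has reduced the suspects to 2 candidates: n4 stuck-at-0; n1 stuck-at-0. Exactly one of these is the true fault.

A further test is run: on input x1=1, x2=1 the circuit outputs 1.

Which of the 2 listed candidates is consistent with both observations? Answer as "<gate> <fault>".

n1 stuck-at-0

Evaluate each candidate on input x1=1, x2=1:
  n4 stuck-at-0: n1=1, n2=0, n3=1, n4=0 [stuck-at-0] → 0 — eliminated
  n1 stuck-at-0: n1=0 [stuck-at-0], n2=0, n3=0, n4=1 → 1 — matches
Only n1 stuck-at-0 reproduces the observed 1.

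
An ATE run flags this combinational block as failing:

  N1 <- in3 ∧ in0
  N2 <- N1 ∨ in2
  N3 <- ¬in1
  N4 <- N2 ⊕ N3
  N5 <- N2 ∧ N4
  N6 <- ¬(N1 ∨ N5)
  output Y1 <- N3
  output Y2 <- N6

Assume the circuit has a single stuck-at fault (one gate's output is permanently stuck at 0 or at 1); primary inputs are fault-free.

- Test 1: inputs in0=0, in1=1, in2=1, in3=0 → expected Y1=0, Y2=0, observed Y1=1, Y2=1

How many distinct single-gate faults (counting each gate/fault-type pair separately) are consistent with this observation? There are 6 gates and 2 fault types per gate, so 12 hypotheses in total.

Fault-free: N1=0, N2=1, N3=0, N4=1, N5=1, N6=0 → Y1=0, Y2=0. Observed Y1=1, Y2=1.
  N1 stuck-at-0: output Y1=0, Y2=0 ✗
  N1 stuck-at-1: output Y1=0, Y2=0 ✗
  N2 stuck-at-0: output Y1=0, Y2=1 ✗
  N2 stuck-at-1: output Y1=0, Y2=0 ✗
  N3 stuck-at-0: output Y1=0, Y2=0 ✗
  N3 stuck-at-1: output Y1=1, Y2=1 ✓
  N4 stuck-at-0: output Y1=0, Y2=1 ✗
  N4 stuck-at-1: output Y1=0, Y2=0 ✗
  N5 stuck-at-0: output Y1=0, Y2=1 ✗
  N5 stuck-at-1: output Y1=0, Y2=0 ✗
  N6 stuck-at-0: output Y1=0, Y2=0 ✗
  N6 stuck-at-1: output Y1=0, Y2=1 ✗
Consistent faults: {N3 stuck-at-1} — 1 in all.

1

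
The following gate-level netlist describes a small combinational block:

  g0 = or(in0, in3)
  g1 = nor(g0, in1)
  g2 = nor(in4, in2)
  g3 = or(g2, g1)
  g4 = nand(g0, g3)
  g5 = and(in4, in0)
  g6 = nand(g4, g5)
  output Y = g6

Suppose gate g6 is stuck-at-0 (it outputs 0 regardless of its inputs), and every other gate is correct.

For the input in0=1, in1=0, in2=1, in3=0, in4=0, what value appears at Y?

Propagate with g6 forced: g0=1, g1=0, g2=0, g3=0, g4=1, g5=0, g6=0 [stuck-at-0].
So Y = 0. (Without the fault it would be 1.)

0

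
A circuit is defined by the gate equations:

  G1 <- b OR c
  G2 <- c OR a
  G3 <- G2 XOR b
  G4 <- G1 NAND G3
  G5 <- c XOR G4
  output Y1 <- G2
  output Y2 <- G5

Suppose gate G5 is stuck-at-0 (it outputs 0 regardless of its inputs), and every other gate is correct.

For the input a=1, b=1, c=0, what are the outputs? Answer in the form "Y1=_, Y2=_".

Y1=1, Y2=0

Propagate with G5 forced: G1=1, G2=1, G3=0, G4=1, G5=0 [stuck-at-0].
So the outputs are Y1=1, Y2=0. (Without the fault they would be Y1=1, Y2=1.)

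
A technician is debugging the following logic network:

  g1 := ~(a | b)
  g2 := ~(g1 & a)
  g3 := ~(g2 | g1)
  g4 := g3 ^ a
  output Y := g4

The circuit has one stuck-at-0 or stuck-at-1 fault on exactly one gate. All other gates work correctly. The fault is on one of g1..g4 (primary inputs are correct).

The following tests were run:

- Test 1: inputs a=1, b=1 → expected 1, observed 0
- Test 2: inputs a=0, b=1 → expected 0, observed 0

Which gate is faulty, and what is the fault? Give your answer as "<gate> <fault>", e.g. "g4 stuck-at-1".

Fault-free values for test 1 (a=1, b=1): g1=0, g2=1, g3=0, g4=1, giving Y=1. Observed 0.
Test 1: faults giving observed 0 are {g2 stuck-at-0, g3 stuck-at-1, g4 stuck-at-0}.
Test 2 (a=0, b=1): fault-free g1=0, g2=1, g3=0, g4=0 → 0; observed 0. Eliminates g2 stuck-at-0, g3 stuck-at-1.
Only g4 stuck-at-0 is consistent with every test.

g4 stuck-at-0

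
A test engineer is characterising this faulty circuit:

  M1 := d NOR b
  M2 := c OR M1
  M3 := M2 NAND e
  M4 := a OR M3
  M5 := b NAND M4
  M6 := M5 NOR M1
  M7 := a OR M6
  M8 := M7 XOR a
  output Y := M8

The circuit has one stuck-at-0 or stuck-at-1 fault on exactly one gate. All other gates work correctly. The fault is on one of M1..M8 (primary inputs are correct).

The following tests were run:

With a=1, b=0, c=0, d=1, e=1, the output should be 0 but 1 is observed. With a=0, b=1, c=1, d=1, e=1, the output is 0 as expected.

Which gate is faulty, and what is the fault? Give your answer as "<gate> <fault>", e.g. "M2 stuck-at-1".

M7 stuck-at-0

Fault-free values for test 1 (a=1, b=0, c=0, d=1, e=1): M1=0, M2=0, M3=1, M4=1, M5=1, M6=0, M7=1, M8=0, giving Y=0. Observed 1.
Test 1: faults giving observed 1 are {M7 stuck-at-0, M8 stuck-at-1}.
Test 2 (a=0, b=1, c=1, d=1, e=1): fault-free M1=0, M2=1, M3=0, M4=0, M5=1, M6=0, M7=0, M8=0 → 0; observed 0. Eliminates M8 stuck-at-1.
Only M7 stuck-at-0 is consistent with every test.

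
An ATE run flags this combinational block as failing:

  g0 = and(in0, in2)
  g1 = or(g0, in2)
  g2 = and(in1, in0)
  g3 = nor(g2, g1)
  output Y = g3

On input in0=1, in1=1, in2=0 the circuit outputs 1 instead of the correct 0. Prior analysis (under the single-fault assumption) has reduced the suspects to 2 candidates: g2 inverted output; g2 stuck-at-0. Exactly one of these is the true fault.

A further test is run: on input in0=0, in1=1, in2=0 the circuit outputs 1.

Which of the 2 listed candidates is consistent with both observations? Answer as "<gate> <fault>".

g2 stuck-at-0

Evaluate each candidate on input in0=0, in1=1, in2=0:
  g2 inverted output: g0=0, g1=0, g2=1 [inverted output], g3=0 → 0 — eliminated
  g2 stuck-at-0: g0=0, g1=0, g2=0 [stuck-at-0], g3=1 → 1 — matches
Only g2 stuck-at-0 reproduces the observed 1.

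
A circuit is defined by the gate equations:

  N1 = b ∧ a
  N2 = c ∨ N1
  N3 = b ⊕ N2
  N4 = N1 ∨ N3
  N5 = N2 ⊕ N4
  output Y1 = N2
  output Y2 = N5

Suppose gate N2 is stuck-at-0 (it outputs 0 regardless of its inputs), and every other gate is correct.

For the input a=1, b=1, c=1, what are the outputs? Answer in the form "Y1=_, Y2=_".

Propagate with N2 forced: N1=1, N2=0 [stuck-at-0], N3=1, N4=1, N5=1.
So the outputs are Y1=0, Y2=1. (Without the fault they would be Y1=1, Y2=0.)

Y1=0, Y2=1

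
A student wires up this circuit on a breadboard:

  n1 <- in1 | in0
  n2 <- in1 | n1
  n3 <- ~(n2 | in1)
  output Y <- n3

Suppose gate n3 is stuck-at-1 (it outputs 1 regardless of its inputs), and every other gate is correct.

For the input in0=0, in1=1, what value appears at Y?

1

Propagate with n3 forced: n1=1, n2=1, n3=1 [stuck-at-1].
So Y = 1. (Without the fault it would be 0.)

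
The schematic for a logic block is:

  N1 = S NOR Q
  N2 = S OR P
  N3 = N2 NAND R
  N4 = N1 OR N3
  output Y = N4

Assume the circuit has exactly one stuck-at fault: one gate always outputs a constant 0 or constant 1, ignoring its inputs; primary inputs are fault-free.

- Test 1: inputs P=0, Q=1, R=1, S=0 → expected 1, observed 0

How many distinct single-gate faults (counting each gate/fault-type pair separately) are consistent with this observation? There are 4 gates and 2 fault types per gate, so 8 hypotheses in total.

3

Fault-free: N1=0, N2=0, N3=1, N4=1 → 1. Observed 0.
  N1 stuck-at-0: output 1 ✗
  N1 stuck-at-1: output 1 ✗
  N2 stuck-at-0: output 1 ✗
  N2 stuck-at-1: output 0 ✓
  N3 stuck-at-0: output 0 ✓
  N3 stuck-at-1: output 1 ✗
  N4 stuck-at-0: output 0 ✓
  N4 stuck-at-1: output 1 ✗
Consistent faults: {N2 stuck-at-1, N3 stuck-at-0, N4 stuck-at-0} — 3 in all.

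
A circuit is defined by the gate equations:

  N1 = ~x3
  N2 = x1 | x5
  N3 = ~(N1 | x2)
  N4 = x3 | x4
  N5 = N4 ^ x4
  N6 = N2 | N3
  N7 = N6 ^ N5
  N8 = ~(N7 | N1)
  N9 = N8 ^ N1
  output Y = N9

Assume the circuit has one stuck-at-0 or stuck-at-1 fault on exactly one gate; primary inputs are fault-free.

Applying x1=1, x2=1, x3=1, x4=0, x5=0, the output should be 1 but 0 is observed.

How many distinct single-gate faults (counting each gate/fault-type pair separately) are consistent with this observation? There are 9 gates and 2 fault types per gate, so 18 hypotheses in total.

Fault-free: N1=0, N2=1, N3=0, N4=1, N5=1, N6=1, N7=0, N8=1, N9=1 → 1. Observed 0.
  N1: none of the 2 fault types match ✗
  N2: stuck-at-0 ✓; others ✗
  N3: none of the 2 fault types match ✗
  N4: stuck-at-0 ✓; others ✗
  N5: stuck-at-0 ✓; others ✗
  N6: stuck-at-0 ✓; others ✗
  N7: stuck-at-1 ✓; others ✗
  N8: stuck-at-0 ✓; others ✗
  N9: stuck-at-0 ✓; others ✗
Consistent faults: {N2 stuck-at-0, N4 stuck-at-0, N5 stuck-at-0, N6 stuck-at-0, N7 stuck-at-1, N8 stuck-at-0, N9 stuck-at-0} — 7 in all.

7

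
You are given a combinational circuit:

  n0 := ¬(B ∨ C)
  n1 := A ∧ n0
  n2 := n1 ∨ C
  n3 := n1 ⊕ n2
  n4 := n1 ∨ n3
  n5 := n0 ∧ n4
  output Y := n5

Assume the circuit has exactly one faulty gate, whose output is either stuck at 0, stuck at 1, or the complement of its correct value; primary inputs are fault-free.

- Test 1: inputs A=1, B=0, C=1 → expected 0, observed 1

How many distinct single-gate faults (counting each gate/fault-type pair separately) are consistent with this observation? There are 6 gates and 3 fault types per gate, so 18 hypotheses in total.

Fault-free: n0=0, n1=0, n2=1, n3=1, n4=1, n5=0 → 0. Observed 1.
  n0: stuck-at-1, inverted output ✓; others ✗
  n1: none of the 3 fault types match ✗
  n2: none of the 3 fault types match ✗
  n3: none of the 3 fault types match ✗
  n4: none of the 3 fault types match ✗
  n5: stuck-at-1, inverted output ✓; others ✗
Consistent faults: {n0 stuck-at-1, n0 inverted output, n5 stuck-at-1, n5 inverted output} — 4 in all.

4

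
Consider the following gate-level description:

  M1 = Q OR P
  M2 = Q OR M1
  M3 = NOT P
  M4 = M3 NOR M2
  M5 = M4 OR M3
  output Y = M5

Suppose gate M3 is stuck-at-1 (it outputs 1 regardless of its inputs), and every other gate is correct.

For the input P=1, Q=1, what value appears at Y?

Propagate with M3 forced: M1=1, M2=1, M3=1 [stuck-at-1], M4=0, M5=1.
So Y = 1. (Without the fault it would be 0.)

1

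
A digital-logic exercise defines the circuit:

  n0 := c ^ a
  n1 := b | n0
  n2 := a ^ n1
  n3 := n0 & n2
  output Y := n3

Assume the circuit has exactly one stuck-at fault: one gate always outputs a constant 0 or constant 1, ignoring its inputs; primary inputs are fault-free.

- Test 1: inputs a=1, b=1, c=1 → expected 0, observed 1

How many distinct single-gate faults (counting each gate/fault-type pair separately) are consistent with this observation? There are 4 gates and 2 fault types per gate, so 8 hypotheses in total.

Fault-free: n0=0, n1=1, n2=0, n3=0 → 0. Observed 1.
  n0 stuck-at-0: output 0 ✗
  n0 stuck-at-1: output 0 ✗
  n1 stuck-at-0: output 0 ✗
  n1 stuck-at-1: output 0 ✗
  n2 stuck-at-0: output 0 ✗
  n2 stuck-at-1: output 0 ✗
  n3 stuck-at-0: output 0 ✗
  n3 stuck-at-1: output 1 ✓
Consistent faults: {n3 stuck-at-1} — 1 in all.

1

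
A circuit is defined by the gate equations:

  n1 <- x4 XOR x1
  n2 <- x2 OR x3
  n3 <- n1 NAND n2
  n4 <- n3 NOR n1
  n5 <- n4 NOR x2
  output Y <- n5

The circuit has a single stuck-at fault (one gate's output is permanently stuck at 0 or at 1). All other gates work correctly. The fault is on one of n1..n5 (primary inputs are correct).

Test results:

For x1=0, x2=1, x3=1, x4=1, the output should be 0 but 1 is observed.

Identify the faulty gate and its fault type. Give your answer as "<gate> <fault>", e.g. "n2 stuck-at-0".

n5 stuck-at-1

Fault-free values for test 1 (x1=0, x2=1, x3=1, x4=1): n1=1, n2=1, n3=0, n4=0, n5=0, giving Y=0. Observed 1.
Test 1: faults giving observed 1 are {n5 stuck-at-1}.
Only n5 stuck-at-1 is consistent with every test.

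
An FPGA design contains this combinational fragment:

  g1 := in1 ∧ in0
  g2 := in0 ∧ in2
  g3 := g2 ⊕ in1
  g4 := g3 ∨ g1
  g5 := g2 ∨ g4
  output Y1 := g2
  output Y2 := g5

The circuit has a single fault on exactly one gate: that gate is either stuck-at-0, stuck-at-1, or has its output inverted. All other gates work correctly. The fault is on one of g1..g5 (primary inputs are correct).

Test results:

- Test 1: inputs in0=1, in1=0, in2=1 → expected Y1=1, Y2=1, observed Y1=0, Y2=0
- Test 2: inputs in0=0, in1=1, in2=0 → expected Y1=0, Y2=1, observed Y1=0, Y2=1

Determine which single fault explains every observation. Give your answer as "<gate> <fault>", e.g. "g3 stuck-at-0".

Fault-free values for test 1 (in0=1, in1=0, in2=1): g1=0, g2=1, g3=1, g4=1, g5=1, giving Y1=1, Y2=1. Observed Y1=0, Y2=0.
Test 1: faults giving observed Y1=0, Y2=0 are {g2 stuck-at-0, g2 inverted output}.
Test 2 (in0=0, in1=1, in2=0): fault-free g1=0, g2=0, g3=1, g4=1, g5=1 → Y1=0, Y2=1; observed Y1=0, Y2=1. Eliminates g2 inverted output.
Only g2 stuck-at-0 is consistent with every test.

g2 stuck-at-0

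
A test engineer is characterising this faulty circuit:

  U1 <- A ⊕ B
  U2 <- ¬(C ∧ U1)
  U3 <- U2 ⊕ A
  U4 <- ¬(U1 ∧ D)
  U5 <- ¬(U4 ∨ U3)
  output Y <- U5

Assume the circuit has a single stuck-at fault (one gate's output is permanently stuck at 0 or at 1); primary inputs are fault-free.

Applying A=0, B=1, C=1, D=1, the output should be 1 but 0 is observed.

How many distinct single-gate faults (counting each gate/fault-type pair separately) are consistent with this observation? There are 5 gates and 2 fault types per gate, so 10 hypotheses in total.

Fault-free: U1=1, U2=0, U3=0, U4=0, U5=1 → 1. Observed 0.
  U1 stuck-at-0: output 0 ✓
  U1 stuck-at-1: output 1 ✗
  U2 stuck-at-0: output 1 ✗
  U2 stuck-at-1: output 0 ✓
  U3 stuck-at-0: output 1 ✗
  U3 stuck-at-1: output 0 ✓
  U4 stuck-at-0: output 1 ✗
  U4 stuck-at-1: output 0 ✓
  U5 stuck-at-0: output 0 ✓
  U5 stuck-at-1: output 1 ✗
Consistent faults: {U1 stuck-at-0, U2 stuck-at-1, U3 stuck-at-1, U4 stuck-at-1, U5 stuck-at-0} — 5 in all.

5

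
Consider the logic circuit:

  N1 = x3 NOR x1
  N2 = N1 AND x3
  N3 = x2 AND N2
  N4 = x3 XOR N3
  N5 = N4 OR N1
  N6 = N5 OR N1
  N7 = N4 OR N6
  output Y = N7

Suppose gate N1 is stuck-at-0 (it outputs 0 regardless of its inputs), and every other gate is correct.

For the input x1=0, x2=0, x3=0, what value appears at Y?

0

Propagate with N1 forced: N1=0 [stuck-at-0], N2=0, N3=0, N4=0, N5=0, N6=0, N7=0.
So Y = 0. (Without the fault it would be 1.)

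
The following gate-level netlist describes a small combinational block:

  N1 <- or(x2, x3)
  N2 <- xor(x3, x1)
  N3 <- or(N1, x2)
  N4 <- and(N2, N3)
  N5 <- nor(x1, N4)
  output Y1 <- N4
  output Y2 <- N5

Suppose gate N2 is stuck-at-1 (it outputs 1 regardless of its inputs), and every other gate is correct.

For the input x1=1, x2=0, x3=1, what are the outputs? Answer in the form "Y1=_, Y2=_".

Y1=1, Y2=0

Propagate with N2 forced: N1=1, N2=1 [stuck-at-1], N3=1, N4=1, N5=0.
So the outputs are Y1=1, Y2=0. (Without the fault they would be Y1=0, Y2=0.)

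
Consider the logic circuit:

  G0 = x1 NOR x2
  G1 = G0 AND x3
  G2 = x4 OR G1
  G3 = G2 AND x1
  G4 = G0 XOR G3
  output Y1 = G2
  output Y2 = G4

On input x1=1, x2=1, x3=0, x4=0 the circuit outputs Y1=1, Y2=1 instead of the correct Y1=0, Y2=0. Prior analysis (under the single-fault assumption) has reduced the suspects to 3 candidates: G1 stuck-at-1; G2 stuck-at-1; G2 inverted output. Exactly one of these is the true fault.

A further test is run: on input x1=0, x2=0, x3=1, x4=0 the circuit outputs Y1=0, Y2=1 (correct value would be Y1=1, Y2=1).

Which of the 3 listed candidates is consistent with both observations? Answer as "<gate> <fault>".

Evaluate each candidate on input x1=0, x2=0, x3=1, x4=0:
  G1 stuck-at-1: G0=1, G1=1 [stuck-at-1], G2=1, G3=0, G4=1 → Y1=1, Y2=1 — eliminated
  G2 stuck-at-1: G0=1, G1=1, G2=1 [stuck-at-1], G3=0, G4=1 → Y1=1, Y2=1 — eliminated
  G2 inverted output: G0=1, G1=1, G2=0 [inverted output], G3=0, G4=1 → Y1=0, Y2=1 — matches
Only G2 inverted output reproduces the observed Y1=0, Y2=1.

G2 inverted output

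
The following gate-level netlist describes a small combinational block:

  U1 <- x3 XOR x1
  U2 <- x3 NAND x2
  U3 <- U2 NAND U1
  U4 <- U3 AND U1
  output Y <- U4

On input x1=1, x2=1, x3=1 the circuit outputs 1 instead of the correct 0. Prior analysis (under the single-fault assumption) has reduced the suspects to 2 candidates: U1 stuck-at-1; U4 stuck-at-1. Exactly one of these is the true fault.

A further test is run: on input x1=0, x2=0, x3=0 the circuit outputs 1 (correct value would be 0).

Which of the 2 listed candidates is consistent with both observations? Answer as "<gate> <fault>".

Evaluate each candidate on input x1=0, x2=0, x3=0:
  U1 stuck-at-1: U1=1 [stuck-at-1], U2=1, U3=0, U4=0 → 0 — eliminated
  U4 stuck-at-1: U1=0, U2=1, U3=1, U4=1 [stuck-at-1] → 1 — matches
Only U4 stuck-at-1 reproduces the observed 1.

U4 stuck-at-1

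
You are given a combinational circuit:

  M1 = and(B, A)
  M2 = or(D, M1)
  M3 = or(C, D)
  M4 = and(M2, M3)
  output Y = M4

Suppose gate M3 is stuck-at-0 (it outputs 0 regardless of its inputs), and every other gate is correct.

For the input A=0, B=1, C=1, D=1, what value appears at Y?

Propagate with M3 forced: M1=0, M2=1, M3=0 [stuck-at-0], M4=0.
So Y = 0. (Without the fault it would be 1.)

0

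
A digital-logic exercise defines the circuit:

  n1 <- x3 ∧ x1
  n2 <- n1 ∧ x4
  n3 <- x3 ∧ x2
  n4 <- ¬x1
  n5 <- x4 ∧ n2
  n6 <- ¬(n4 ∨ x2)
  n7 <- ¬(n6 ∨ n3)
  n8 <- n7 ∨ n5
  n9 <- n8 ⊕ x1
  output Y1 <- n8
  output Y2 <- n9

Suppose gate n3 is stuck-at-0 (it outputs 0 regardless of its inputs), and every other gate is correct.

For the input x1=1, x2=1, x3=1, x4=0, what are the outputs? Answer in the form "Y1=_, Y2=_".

Propagate with n3 forced: n1=1, n2=0, n3=0 [stuck-at-0], n4=0, n5=0, n6=0, n7=1, n8=1, n9=0.
So the outputs are Y1=1, Y2=0. (Without the fault they would be Y1=0, Y2=1.)

Y1=1, Y2=0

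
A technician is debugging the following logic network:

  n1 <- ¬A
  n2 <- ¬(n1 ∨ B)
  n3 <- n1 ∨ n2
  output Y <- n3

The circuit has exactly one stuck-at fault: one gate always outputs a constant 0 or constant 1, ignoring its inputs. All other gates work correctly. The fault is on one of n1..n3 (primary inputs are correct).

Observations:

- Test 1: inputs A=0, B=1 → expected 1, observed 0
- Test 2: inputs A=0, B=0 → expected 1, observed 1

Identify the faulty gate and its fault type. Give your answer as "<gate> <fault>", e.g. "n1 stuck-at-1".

n1 stuck-at-0

Fault-free values for test 1 (A=0, B=1): n1=1, n2=0, n3=1, giving Y=1. Observed 0.
Test 1: faults giving observed 0 are {n1 stuck-at-0, n3 stuck-at-0}.
Test 2 (A=0, B=0): fault-free n1=1, n2=0, n3=1 → 1; observed 1. Eliminates n3 stuck-at-0.
Only n1 stuck-at-0 is consistent with every test.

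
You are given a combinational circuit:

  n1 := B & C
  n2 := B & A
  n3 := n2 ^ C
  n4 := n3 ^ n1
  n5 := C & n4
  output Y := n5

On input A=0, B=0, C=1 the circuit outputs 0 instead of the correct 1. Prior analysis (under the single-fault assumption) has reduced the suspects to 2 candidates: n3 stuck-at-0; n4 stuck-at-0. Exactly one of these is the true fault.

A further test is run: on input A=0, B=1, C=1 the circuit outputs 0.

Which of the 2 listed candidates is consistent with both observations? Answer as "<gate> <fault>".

Evaluate each candidate on input A=0, B=1, C=1:
  n3 stuck-at-0: n1=1, n2=0, n3=0 [stuck-at-0], n4=1, n5=1 → 1 — eliminated
  n4 stuck-at-0: n1=1, n2=0, n3=1, n4=0 [stuck-at-0], n5=0 → 0 — matches
Only n4 stuck-at-0 reproduces the observed 0.

n4 stuck-at-0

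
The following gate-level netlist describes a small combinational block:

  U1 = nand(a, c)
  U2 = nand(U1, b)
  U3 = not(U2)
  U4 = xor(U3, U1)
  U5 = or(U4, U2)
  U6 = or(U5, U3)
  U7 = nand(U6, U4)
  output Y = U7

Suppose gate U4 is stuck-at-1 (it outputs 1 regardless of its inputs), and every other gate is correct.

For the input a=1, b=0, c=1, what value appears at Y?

Propagate with U4 forced: U1=0, U2=1, U3=0, U4=1 [stuck-at-1], U5=1, U6=1, U7=0.
So Y = 0. (Without the fault it would be 1.)

0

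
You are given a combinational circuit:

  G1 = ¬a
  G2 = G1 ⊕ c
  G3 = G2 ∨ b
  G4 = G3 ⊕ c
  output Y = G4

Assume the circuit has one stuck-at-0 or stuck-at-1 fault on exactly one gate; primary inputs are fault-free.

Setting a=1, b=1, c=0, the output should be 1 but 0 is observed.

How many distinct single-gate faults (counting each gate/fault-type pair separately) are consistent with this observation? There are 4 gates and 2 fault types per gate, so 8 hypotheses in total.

Fault-free: G1=0, G2=0, G3=1, G4=1 → 1. Observed 0.
  G1 stuck-at-0: output 1 ✗
  G1 stuck-at-1: output 1 ✗
  G2 stuck-at-0: output 1 ✗
  G2 stuck-at-1: output 1 ✗
  G3 stuck-at-0: output 0 ✓
  G3 stuck-at-1: output 1 ✗
  G4 stuck-at-0: output 0 ✓
  G4 stuck-at-1: output 1 ✗
Consistent faults: {G3 stuck-at-0, G4 stuck-at-0} — 2 in all.

2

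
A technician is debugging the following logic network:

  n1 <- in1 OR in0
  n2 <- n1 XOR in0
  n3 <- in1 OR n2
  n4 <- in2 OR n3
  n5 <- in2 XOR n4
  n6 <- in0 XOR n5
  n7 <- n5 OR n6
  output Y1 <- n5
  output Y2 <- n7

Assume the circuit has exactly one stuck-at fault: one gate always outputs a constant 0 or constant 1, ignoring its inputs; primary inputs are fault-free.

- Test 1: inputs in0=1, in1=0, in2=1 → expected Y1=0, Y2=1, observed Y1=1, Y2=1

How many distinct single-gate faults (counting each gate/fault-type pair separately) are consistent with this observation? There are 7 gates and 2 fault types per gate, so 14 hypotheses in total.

Fault-free: n1=1, n2=0, n3=0, n4=1, n5=0, n6=1, n7=1 → Y1=0, Y2=1. Observed Y1=1, Y2=1.
  n1 stuck-at-0: output Y1=0, Y2=1 ✗
  n1 stuck-at-1: output Y1=0, Y2=1 ✗
  n2 stuck-at-0: output Y1=0, Y2=1 ✗
  n2 stuck-at-1: output Y1=0, Y2=1 ✗
  n3 stuck-at-0: output Y1=0, Y2=1 ✗
  n3 stuck-at-1: output Y1=0, Y2=1 ✗
  n4 stuck-at-0: output Y1=1, Y2=1 ✓
  n4 stuck-at-1: output Y1=0, Y2=1 ✗
  n5 stuck-at-0: output Y1=0, Y2=1 ✗
  n5 stuck-at-1: output Y1=1, Y2=1 ✓
  n6 stuck-at-0: output Y1=0, Y2=0 ✗
  n6 stuck-at-1: output Y1=0, Y2=1 ✗
  n7 stuck-at-0: output Y1=0, Y2=0 ✗
  n7 stuck-at-1: output Y1=0, Y2=1 ✗
Consistent faults: {n4 stuck-at-0, n5 stuck-at-1} — 2 in all.

2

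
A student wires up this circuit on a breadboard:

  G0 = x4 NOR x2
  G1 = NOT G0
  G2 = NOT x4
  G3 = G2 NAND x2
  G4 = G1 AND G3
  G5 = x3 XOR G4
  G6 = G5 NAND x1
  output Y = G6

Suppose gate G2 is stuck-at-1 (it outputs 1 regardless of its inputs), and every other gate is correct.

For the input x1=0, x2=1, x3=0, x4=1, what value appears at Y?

Propagate with G2 forced: G0=0, G1=1, G2=1 [stuck-at-1], G3=0, G4=0, G5=0, G6=1.
So Y = 1. (Same as the fault-free value — the fault is masked on this input.)

1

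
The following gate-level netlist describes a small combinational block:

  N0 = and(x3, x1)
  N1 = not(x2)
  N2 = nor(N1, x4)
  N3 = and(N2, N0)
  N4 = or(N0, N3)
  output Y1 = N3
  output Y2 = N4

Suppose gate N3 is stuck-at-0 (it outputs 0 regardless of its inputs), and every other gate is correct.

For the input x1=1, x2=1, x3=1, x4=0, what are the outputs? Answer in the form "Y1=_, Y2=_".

Propagate with N3 forced: N0=1, N1=0, N2=1, N3=0 [stuck-at-0], N4=1.
So the outputs are Y1=0, Y2=1. (Without the fault they would be Y1=1, Y2=1.)

Y1=0, Y2=1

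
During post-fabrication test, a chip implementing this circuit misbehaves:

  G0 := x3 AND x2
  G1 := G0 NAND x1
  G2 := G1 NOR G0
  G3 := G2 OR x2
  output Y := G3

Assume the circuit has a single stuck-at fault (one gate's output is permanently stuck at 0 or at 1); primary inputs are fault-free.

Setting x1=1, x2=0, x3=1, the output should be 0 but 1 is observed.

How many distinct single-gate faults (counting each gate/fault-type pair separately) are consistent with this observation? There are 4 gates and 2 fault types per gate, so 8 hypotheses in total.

3

Fault-free: G0=0, G1=1, G2=0, G3=0 → 0. Observed 1.
  G0 stuck-at-0: output 0 ✗
  G0 stuck-at-1: output 0 ✗
  G1 stuck-at-0: output 1 ✓
  G1 stuck-at-1: output 0 ✗
  G2 stuck-at-0: output 0 ✗
  G2 stuck-at-1: output 1 ✓
  G3 stuck-at-0: output 0 ✗
  G3 stuck-at-1: output 1 ✓
Consistent faults: {G1 stuck-at-0, G2 stuck-at-1, G3 stuck-at-1} — 3 in all.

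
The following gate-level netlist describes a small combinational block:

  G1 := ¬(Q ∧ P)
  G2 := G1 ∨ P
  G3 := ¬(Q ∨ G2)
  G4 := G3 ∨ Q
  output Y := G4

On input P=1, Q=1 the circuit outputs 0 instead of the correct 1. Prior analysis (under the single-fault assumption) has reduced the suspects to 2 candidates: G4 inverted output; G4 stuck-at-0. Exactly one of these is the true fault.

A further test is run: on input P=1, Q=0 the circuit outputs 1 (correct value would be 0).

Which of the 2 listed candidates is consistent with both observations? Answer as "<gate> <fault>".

G4 inverted output

Evaluate each candidate on input P=1, Q=0:
  G4 inverted output: G1=1, G2=1, G3=0, G4=1 [inverted output] → 1 — matches
  G4 stuck-at-0: G1=1, G2=1, G3=0, G4=0 [stuck-at-0] → 0 — eliminated
Only G4 inverted output reproduces the observed 1.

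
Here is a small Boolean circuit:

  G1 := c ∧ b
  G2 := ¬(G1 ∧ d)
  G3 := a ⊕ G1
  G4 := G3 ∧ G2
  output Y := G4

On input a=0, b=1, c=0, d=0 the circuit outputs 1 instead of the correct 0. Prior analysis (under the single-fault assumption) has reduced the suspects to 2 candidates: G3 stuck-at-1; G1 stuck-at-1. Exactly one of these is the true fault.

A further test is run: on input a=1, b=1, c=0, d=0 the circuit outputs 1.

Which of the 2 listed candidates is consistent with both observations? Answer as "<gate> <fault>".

G3 stuck-at-1

Evaluate each candidate on input a=1, b=1, c=0, d=0:
  G3 stuck-at-1: G1=0, G2=1, G3=1 [stuck-at-1], G4=1 → 1 — matches
  G1 stuck-at-1: G1=1 [stuck-at-1], G2=1, G3=0, G4=0 → 0 — eliminated
Only G3 stuck-at-1 reproduces the observed 1.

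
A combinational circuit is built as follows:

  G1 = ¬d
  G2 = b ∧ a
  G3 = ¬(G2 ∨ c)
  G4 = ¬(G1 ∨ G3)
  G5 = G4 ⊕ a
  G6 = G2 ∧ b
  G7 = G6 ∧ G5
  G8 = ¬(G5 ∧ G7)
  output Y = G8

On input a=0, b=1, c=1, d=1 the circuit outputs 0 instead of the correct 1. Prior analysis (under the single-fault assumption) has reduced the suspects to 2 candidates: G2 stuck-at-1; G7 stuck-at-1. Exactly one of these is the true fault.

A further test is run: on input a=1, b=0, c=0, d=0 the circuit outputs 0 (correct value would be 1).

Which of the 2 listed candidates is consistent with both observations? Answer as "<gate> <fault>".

Evaluate each candidate on input a=1, b=0, c=0, d=0:
  G2 stuck-at-1: G1=1, G2=1 [stuck-at-1], G3=0, G4=0, G5=1, G6=0, G7=0, G8=1 → 1 — eliminated
  G7 stuck-at-1: G1=1, G2=0, G3=1, G4=0, G5=1, G6=0, G7=1 [stuck-at-1], G8=0 → 0 — matches
Only G7 stuck-at-1 reproduces the observed 0.

G7 stuck-at-1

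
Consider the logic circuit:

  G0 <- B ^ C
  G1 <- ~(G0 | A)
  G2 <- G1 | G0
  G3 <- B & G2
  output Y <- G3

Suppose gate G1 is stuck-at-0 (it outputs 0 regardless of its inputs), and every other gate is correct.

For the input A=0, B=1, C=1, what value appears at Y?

Propagate with G1 forced: G0=0, G1=0 [stuck-at-0], G2=0, G3=0.
So Y = 0. (Without the fault it would be 1.)

0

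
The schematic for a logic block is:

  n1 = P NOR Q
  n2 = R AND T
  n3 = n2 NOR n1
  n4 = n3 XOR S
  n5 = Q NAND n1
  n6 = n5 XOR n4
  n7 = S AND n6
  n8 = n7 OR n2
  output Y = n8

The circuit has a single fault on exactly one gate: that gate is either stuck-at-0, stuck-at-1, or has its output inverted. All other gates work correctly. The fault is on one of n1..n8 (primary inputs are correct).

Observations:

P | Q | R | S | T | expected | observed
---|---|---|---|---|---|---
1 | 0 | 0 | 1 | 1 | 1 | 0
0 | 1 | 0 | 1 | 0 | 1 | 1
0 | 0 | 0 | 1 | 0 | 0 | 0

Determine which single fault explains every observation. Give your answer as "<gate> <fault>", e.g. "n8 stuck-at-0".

n1 stuck-at-1

Fault-free values for test 1 (P=1, Q=0, R=0, S=1, T=1): n1=0, n2=0, n3=1, n4=0, n5=1, n6=1, n7=1, n8=1, giving Y=1. Observed 0.
Test 1: faults giving observed 0 are {n1 stuck-at-1, n1 inverted output, n3 stuck-at-0, n3 inverted output, n4 stuck-at-1, n4 inverted output, n5 stuck-at-0, n5 inverted output, n6 stuck-at-0, n6 inverted output, n7 stuck-at-0, n7 inverted output, n8 stuck-at-0, n8 inverted output}.
Test 2 (P=0, Q=1, R=0, S=1, T=0): fault-free n1=0, n2=0, n3=1, n4=0, n5=1, n6=1, n7=1, n8=1 → 1; observed 1. Eliminates n3 stuck-at-0, n3 inverted output, n4 stuck-at-1, n4 inverted output, n5 stuck-at-0, n5 inverted output, n6 stuck-at-0, n6 inverted output, n7 stuck-at-0, n7 inverted output, n8 stuck-at-0, n8 inverted output.
Test 3 (P=0, Q=0, R=0, S=1, T=0): fault-free n1=1, n2=0, n3=0, n4=1, n5=1, n6=0, n7=0, n8=0 → 0; observed 0. Eliminates n1 inverted output.
Only n1 stuck-at-1 is consistent with every test.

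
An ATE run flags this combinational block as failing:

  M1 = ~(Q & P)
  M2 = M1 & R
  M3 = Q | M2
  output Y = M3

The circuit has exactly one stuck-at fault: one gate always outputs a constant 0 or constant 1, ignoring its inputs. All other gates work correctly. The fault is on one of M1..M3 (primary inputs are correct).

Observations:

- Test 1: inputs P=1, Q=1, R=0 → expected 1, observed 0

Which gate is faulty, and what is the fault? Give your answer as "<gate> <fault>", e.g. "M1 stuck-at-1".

M3 stuck-at-0

Fault-free values for test 1 (P=1, Q=1, R=0): M1=0, M2=0, M3=1, giving Y=1. Observed 0.
Test 1: faults giving observed 0 are {M3 stuck-at-0}.
Only M3 stuck-at-0 is consistent with every test.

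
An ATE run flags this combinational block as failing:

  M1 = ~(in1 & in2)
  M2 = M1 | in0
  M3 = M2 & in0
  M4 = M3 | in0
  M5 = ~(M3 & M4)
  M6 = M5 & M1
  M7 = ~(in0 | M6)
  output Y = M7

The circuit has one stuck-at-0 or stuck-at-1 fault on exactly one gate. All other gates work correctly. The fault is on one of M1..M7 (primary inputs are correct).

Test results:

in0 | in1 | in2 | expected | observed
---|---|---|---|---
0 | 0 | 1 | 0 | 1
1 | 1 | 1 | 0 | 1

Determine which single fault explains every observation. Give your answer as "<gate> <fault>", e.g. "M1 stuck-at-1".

M7 stuck-at-1

Fault-free values for test 1 (in0=0, in1=0, in2=1): M1=1, M2=1, M3=0, M4=0, M5=1, M6=1, M7=0, giving Y=0. Observed 1.
Test 1: faults giving observed 1 are {M1 stuck-at-0, M3 stuck-at-1, M5 stuck-at-0, M6 stuck-at-0, M7 stuck-at-1}.
Test 2 (in0=1, in1=1, in2=1): fault-free M1=0, M2=1, M3=1, M4=1, M5=0, M6=0, M7=0 → 0; observed 1. Eliminates M1 stuck-at-0, M3 stuck-at-1, M5 stuck-at-0, M6 stuck-at-0.
Only M7 stuck-at-1 is consistent with every test.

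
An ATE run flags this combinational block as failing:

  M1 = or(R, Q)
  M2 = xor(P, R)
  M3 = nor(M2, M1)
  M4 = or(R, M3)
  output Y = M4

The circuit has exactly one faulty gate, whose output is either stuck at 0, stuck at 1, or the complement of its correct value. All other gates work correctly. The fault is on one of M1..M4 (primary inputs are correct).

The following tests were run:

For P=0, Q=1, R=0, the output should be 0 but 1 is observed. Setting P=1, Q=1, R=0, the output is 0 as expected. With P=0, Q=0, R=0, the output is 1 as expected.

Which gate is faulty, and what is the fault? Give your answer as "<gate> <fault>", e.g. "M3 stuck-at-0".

Fault-free values for test 1 (P=0, Q=1, R=0): M1=1, M2=0, M3=0, M4=0, giving Y=0. Observed 1.
Test 1: faults giving observed 1 are {M1 stuck-at-0, M1 inverted output, M3 stuck-at-1, M3 inverted output, M4 stuck-at-1, M4 inverted output}.
Test 2 (P=1, Q=1, R=0): fault-free M1=1, M2=1, M3=0, M4=0 → 0; observed 0. Eliminates M3 stuck-at-1, M3 inverted output, M4 stuck-at-1, M4 inverted output.
Test 3 (P=0, Q=0, R=0): fault-free M1=0, M2=0, M3=1, M4=1 → 1; observed 1. Eliminates M1 inverted output.
Only M1 stuck-at-0 is consistent with every test.

M1 stuck-at-0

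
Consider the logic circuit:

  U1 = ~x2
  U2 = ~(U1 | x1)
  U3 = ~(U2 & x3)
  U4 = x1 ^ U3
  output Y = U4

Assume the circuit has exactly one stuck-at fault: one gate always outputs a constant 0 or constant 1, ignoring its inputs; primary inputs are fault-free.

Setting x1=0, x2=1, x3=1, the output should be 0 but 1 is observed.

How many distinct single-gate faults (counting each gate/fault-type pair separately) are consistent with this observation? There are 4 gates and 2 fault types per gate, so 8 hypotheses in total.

Fault-free: U1=0, U2=1, U3=0, U4=0 → 0. Observed 1.
  U1 stuck-at-0: output 0 ✗
  U1 stuck-at-1: output 1 ✓
  U2 stuck-at-0: output 1 ✓
  U2 stuck-at-1: output 0 ✗
  U3 stuck-at-0: output 0 ✗
  U3 stuck-at-1: output 1 ✓
  U4 stuck-at-0: output 0 ✗
  U4 stuck-at-1: output 1 ✓
Consistent faults: {U1 stuck-at-1, U2 stuck-at-0, U3 stuck-at-1, U4 stuck-at-1} — 4 in all.

4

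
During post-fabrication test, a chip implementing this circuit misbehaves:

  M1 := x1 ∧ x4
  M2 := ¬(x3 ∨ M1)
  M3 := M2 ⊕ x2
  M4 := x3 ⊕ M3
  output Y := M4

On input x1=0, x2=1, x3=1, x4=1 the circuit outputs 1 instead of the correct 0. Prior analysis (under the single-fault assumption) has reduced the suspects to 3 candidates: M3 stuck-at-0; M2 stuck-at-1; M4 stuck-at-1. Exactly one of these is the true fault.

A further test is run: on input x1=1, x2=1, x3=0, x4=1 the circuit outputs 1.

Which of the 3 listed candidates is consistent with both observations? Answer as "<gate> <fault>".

Evaluate each candidate on input x1=1, x2=1, x3=0, x4=1:
  M3 stuck-at-0: M1=1, M2=0, M3=0 [stuck-at-0], M4=0 → 0 — eliminated
  M2 stuck-at-1: M1=1, M2=1 [stuck-at-1], M3=0, M4=0 → 0 — eliminated
  M4 stuck-at-1: M1=1, M2=0, M3=1, M4=1 [stuck-at-1] → 1 — matches
Only M4 stuck-at-1 reproduces the observed 1.

M4 stuck-at-1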